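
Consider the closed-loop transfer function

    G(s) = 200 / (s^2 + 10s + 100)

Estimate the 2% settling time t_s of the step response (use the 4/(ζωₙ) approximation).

t_s ≈ 0.8000 s

Comparing s^2 + 10s + 100 to s^2 + 2ζωₙs + ωₙ²: ωₙ = 10 rad/s and ζ = 10/(2·10) = 0.5.
ζωₙ = 10/2 = 5, so t_s ≈ 4/(ζωₙ) = 4/5 = 0.8000 s.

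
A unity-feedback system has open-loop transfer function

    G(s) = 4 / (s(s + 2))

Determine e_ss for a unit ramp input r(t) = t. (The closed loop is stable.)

G(s) has one pole at the origin.
This is a Type 1 system. Kv = lim_{s→0} s·G(s) = 4/2 = 2.
e_ss = 1/Kv = 1/(2) = 1/2 ≈ 0.5000.

e_ss = 0.5000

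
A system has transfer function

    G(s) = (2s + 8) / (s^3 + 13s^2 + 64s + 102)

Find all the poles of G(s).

The poles are the roots of the denominator s^3 + 13s^2 + 64s + 102 = 0.
Trying s = -3: the polynomial evaluates to 0, so (s + 3) is a factor.
Dividing out leaves s^2 + 10s + 34 = 0.
The quadratic formula then gives s = -5 ± 3j.

s = -3, -5 + 3j, -5 - 3j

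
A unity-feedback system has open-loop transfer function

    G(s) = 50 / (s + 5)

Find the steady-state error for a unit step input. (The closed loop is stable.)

e_ss = 0.09091

G(s) has no poles at the origin.
This is a Type 0 system. Kp = lim_{s→0} G(s) = 50/5 = 10.
e_ss = 1/(1 + Kp) = 1/(1 + 10) = 1/11 ≈ 0.09091.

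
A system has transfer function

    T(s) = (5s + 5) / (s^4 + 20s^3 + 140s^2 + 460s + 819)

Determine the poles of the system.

The poles are the roots of the denominator s^4 + 20s^3 + 140s^2 + 460s + 819 = 0.
Trying s = -9: the polynomial evaluates to 0, so (s + 9) is a factor.
Dividing out leaves s^3 + 11s^2 + 41s + 91 = 0.
This factors further as (s^2 + 4s + 13)(s + 7) = 0.

s = -2 ± 3j, -9, -7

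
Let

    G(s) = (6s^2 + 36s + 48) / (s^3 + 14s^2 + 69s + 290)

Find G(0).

Set s = 0: G(0) = (48) / (290) = 24/145.

G(0) = 24/145 ≈ 0.1655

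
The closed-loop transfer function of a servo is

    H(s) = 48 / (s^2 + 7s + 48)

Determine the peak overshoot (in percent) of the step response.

%OS ≈ 15.9%

Comparing s^2 + 7s + 48 to s^2 + 2ζωₙs + ωₙ²: ωₙ = √48 ≈ 6.928 rad/s and ζ = 7/(2·√48) ≈ 0.5052.
%OS = 100·exp(−πζ/√(1−ζ²)) = 100·exp(−π·0.5052/√(1−0.5052²)) ≈ 15.9%.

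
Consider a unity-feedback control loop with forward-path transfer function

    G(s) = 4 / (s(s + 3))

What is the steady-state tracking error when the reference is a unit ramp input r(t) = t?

G(s) has one pole at the origin.
This is a Type 1 system. Kv = lim_{s→0} s·G(s) = 4/3.
e_ss = 1/Kv = 1/(4/3) = 3/4 ≈ 0.7500.

e_ss = 0.7500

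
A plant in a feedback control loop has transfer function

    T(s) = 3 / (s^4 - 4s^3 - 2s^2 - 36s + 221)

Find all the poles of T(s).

The poles are the roots of the denominator s^4 - 4s^3 - 2s^2 - 36s + 221 = 0.
No real roots exist; factor into two real quadratics: (s^2 - 8s + 17)(s^2 + 4s + 13) = 0.
Each quadratic gives a conjugate pair via the quadratic formula.

s = 4 + j, 4 - j, -2 + 3j, -2 - 3j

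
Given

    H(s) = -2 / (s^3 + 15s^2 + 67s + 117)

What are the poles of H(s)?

s = -3 ± 2j, -9

The poles are the roots of the denominator s^3 + 15s^2 + 67s + 117 = 0.
Trying s = -9: the polynomial evaluates to 0, so (s + 9) is a factor.
Dividing out leaves s^2 + 6s + 13 = 0.
The quadratic formula then gives s = -3 ± 2j.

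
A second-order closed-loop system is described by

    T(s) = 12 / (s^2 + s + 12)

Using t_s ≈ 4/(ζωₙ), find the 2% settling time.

t_s ≈ 8 s

Comparing s^2 + s + 12 to s^2 + 2ζωₙs + ωₙ²: ωₙ = √12 ≈ 3.464 rad/s and ζ = 1/(2·√12) ≈ 0.1443.
ζωₙ = 1/2 = 0.5, so t_s ≈ 4/(ζωₙ) = 4/0.5 = 8 s.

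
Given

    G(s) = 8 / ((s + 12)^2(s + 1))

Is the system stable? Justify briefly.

The poles can be read from the denominator factors: s = -12, -12, -1.
Since all poles lie strictly in the left half-plane, the system is stable.

stable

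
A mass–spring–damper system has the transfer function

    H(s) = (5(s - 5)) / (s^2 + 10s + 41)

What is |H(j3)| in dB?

|H(j3)|_dB ≈ -3.55 dB

Substitute s = j3: numerator = -25 + j15, denominator = 32 + j30.
|H(j3)| = |-25 + j15| / |32 + j30| = 29.155 / 43.863 ≈ 0.6647.
In decibels: 20·log₁₀(0.6647) ≈ -3.55 dB.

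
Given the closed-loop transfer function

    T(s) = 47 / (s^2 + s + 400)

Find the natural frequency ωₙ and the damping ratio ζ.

Compare the denominator to the standard form s^2 + 2ζωₙs + ωₙ².
ωₙ² = 400, so ωₙ = 20 rad/s.
2ζωₙ = 1, so ζ = 1/(2·20) = 0.025.

ωₙ = 20 rad/s, ζ = 0.025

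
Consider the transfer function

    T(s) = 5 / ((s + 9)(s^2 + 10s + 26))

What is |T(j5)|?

Substitute s = j5: numerator = 5, denominator = -241 + j455.
|T(j5)| = |5| / |-241 + j455| = 5 / 514.88 ≈ 0.009711.

|T(j5)| ≈ 0.009711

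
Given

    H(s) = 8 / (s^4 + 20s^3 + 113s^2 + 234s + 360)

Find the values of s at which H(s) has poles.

The poles are the roots of the denominator s^4 + 20s^3 + 113s^2 + 234s + 360 = 0.
Trying s = -12: the polynomial evaluates to 0, so (s + 12) is a factor.
Dividing out leaves s^3 + 8s^2 + 17s + 30 = 0.
This factors further as (s^2 + 2s + 5)(s + 6) = 0.

s = -1 + 2j, -1 - 2j, -12, -6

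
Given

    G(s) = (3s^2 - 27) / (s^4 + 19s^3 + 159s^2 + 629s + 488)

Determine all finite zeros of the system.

s = 3, -3

Set the numerator to zero: 3s^2 - 27 = 0, i.e. 3·(s^2 - 9) = 0.
Factoring: (s - 3)(s + 3) = 0.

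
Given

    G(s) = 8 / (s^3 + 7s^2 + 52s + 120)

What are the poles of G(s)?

s = -2 ± 6j, -3

The poles are the roots of the denominator s^3 + 7s^2 + 52s + 120 = 0.
Trying s = -3: the polynomial evaluates to 0, so (s + 3) is a factor.
Dividing out leaves s^2 + 4s + 40 = 0.
The quadratic formula then gives s = -2 ± 6j.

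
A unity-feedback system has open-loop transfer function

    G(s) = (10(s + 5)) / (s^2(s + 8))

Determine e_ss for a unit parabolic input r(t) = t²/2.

G(s) has 2 poles at the origin.
This is a Type 2 system. Ka = lim_{s→0} s^2·G(s) = 50/8 = 25/4.
e_ss = 1/Ka = 1/(25/4) = 4/25 ≈ 0.1600.

e_ss = 0.1600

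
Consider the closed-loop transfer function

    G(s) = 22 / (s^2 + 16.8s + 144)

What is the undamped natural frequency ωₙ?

ωₙ = 12 rad/s

Compare the denominator to the standard form s^2 + 2ζωₙs + ωₙ².
ωₙ² = 144, so ωₙ = 12 rad/s.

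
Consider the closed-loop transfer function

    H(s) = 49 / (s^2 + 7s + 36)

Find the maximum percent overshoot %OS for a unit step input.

Comparing s^2 + 7s + 36 to s^2 + 2ζωₙs + ωₙ²: ωₙ = 6 rad/s and ζ = 7/(2·6) ≈ 0.5833.
%OS = 100·exp(−πζ/√(1−ζ²)) = 100·exp(−π·0.5833/√(1−0.5833²)) ≈ 10.5%.

%OS ≈ 10.5%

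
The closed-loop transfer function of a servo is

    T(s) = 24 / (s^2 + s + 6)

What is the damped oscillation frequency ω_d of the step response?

ω_d ≈ 2.398 rad/s

Comparing s^2 + s + 6 to s^2 + 2ζωₙs + ωₙ²: ωₙ = √6 ≈ 2.449 rad/s and ζ = 1/(2·√6) ≈ 0.2041.
ζωₙ = 1/2 = 0.5, so ω_d = ωₙ√(1−ζ²) = √(ωₙ² − (ζωₙ)²) = √(6 − 0.5²) = √5.75 ≈ 2.398 rad/s.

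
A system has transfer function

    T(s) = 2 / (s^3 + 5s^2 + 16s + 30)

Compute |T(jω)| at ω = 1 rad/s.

|T(j1)| ≈ 0.06860

Substitute s = j1: numerator = 2, denominator = 25 + j15.
|T(j1)| = |2| / |25 + j15| = 2 / 29.155 ≈ 0.06860.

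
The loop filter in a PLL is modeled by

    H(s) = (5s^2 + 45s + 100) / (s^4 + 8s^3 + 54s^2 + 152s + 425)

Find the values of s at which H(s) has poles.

The poles are the roots of the denominator s^4 + 8s^3 + 54s^2 + 152s + 425 = 0.
No real roots exist; factor into two real quadratics: (s^2 + 2s + 17)(s^2 + 6s + 25) = 0.
Each quadratic gives a conjugate pair via the quadratic formula.

s = -1 + 4j, -1 - 4j, -3 + 4j, -3 - 4j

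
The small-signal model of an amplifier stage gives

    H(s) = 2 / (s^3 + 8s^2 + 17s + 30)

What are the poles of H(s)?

s = -1 + 2j, -1 - 2j, -6

The poles are the roots of the denominator s^3 + 8s^2 + 17s + 30 = 0.
Trying s = -6: the polynomial evaluates to 0, so (s + 6) is a factor.
Dividing out leaves s^2 + 2s + 5 = 0.
The quadratic formula then gives s = -1 ± 2j.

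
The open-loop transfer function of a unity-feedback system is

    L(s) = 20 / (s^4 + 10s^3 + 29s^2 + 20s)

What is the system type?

The denominator has 1 factor of s at the origin (free integrator), so this is a Type 1 system.

Type 1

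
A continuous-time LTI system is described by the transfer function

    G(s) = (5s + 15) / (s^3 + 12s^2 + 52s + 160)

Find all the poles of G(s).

s = -2 + 4j, -2 - 4j, -8

The poles are the roots of the denominator s^3 + 12s^2 + 52s + 160 = 0.
Trying s = -8: the polynomial evaluates to 0, so (s + 8) is a factor.
Dividing out leaves s^2 + 4s + 20 = 0.
The quadratic formula then gives s = -2 ± 4j.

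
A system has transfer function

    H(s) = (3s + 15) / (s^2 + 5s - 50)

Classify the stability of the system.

The denominator s^2 + 5s - 50 factors as (s - 5)(s + 10), giving poles at s = 5, -10.
Since the pole(s) at s = 5 lie in the right half-plane, the system is unstable.

unstable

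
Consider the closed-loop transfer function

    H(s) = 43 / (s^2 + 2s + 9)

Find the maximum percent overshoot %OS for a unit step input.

Comparing s^2 + 2s + 9 to s^2 + 2ζωₙs + ωₙ²: ωₙ = 3 rad/s and ζ = 2/(2·3) ≈ 0.3333.
%OS = 100·exp(−πζ/√(1−ζ²)) = 100·exp(−π·0.3333/√(1−0.3333²)) ≈ 32.9%.

%OS ≈ 32.9%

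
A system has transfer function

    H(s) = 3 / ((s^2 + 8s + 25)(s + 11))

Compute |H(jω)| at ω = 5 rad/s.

Substitute s = j5: numerator = 3, denominator = -200 + j440.
|H(j5)| = |3| / |-200 + j440| = 3 / 483.32 ≈ 0.006207.

|H(j5)| ≈ 0.006207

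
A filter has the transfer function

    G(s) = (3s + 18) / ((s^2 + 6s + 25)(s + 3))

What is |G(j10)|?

Substitute s = j10: numerator = 18 + j30, denominator = -825 - j570.
|G(j10)| = |18 + j30| / |-825 - j570| = 34.986 / 1002.8 ≈ 0.03489.

|G(j10)| ≈ 0.03489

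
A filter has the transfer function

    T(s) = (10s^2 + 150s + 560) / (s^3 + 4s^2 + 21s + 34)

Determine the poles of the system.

s = -1 + 4j, -1 - 4j, -2

The poles are the roots of the denominator s^3 + 4s^2 + 21s + 34 = 0.
Trying s = -2: the polynomial evaluates to 0, so (s + 2) is a factor.
Dividing out leaves s^2 + 2s + 17 = 0.
The quadratic formula then gives s = -1 ± 4j.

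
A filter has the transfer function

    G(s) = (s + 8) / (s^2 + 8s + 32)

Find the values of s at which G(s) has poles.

s = -4 + 4j, -4 - 4j

The poles are the roots of the denominator s^2 + 8s + 32 = 0.
Using the quadratic formula: s = (-8 ± √(-64))/2 = -4 ± 4j.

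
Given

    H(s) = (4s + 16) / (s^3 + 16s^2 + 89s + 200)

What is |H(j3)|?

Substitute s = j3: numerator = 16 + j12, denominator = 56 + j240.
|H(j3)| = |16 + j12| / |56 + j240| = 20 / 246.45 ≈ 0.08115.

|H(j3)| ≈ 0.08115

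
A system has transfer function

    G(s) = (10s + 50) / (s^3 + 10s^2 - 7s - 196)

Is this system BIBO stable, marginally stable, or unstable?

The denominator s^3 + 10s^2 - 7s - 196 factors as (s + 7)^2(s - 4), giving poles at s = -7, 4, -7.
Since the pole(s) at s = 4 lie in the right half-plane, the system is unstable.

unstable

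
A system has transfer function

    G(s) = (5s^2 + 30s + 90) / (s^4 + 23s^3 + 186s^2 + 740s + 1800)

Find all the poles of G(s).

The poles are the roots of the denominator s^4 + 23s^3 + 186s^2 + 740s + 1800 = 0.
Trying s = -9: the polynomial evaluates to 0, so (s + 9) is a factor.
Dividing out leaves s^3 + 14s^2 + 60s + 200 = 0.
This factors further as (s^2 + 4s + 20)(s + 10) = 0.

s = -2 ± 4j, -9, -10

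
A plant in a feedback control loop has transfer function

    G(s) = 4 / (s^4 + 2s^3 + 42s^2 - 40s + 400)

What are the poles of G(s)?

s = 1 ± 3j, -2 ± 6j

The poles are the roots of the denominator s^4 + 2s^3 + 42s^2 - 40s + 400 = 0.
No real roots exist; factor into two real quadratics: (s^2 - 2s + 10)(s^2 + 4s + 40) = 0.
Each quadratic gives a conjugate pair via the quadratic formula.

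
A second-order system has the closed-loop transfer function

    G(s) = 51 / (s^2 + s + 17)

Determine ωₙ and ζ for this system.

ωₙ ≈ 4.123 rad/s, ζ ≈ 0.1213

Compare the denominator to the standard form s^2 + 2ζωₙs + ωₙ².
ωₙ² = 17, so ωₙ = √17 ≈ 4.123 rad/s.
2ζωₙ = 1, so ζ = 1/(2·√17) ≈ 0.1213.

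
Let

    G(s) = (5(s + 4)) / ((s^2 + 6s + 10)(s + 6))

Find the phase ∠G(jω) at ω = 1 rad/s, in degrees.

∠G(j1) ≈ -29.12°

At s = j1: numerator = 20 + j5, denominator = 48 + j45.
∠G = ∠num − ∠den = 14.036° − (43.152°) = -29.12°.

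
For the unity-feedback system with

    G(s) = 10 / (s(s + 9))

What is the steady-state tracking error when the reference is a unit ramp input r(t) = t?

G(s) has one pole at the origin.
This is a Type 1 system. Kv = lim_{s→0} s·G(s) = 10/9.
e_ss = 1/Kv = 1/(10/9) = 9/10 ≈ 0.9000.

e_ss = 0.9000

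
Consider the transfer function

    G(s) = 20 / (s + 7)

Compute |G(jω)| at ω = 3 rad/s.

|G(j3)| ≈ 2.626

Substitute s = j3: numerator = 20, denominator = 7 + j3.
|G(j3)| = |20| / |7 + j3| = 20 / 7.6158 ≈ 2.626.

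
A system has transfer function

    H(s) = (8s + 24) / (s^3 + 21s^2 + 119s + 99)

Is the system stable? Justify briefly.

stable

The denominator s^3 + 21s^2 + 119s + 99 factors as (s + 9)(s + 11)(s + 1), giving poles at s = -9, -11, -1.
Since all poles lie strictly in the left half-plane, the system is stable.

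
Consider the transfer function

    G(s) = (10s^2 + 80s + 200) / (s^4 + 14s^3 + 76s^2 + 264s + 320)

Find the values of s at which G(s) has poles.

s = -2 + 4j, -2 - 4j, -2, -8

The poles are the roots of the denominator s^4 + 14s^3 + 76s^2 + 264s + 320 = 0.
Trying s = -2: the polynomial evaluates to 0, so (s + 2) is a factor.
Dividing out leaves s^3 + 12s^2 + 52s + 160 = 0.
This factors further as (s^2 + 4s + 20)(s + 8) = 0.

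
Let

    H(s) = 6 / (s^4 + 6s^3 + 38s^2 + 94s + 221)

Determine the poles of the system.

The poles are the roots of the denominator s^4 + 6s^3 + 38s^2 + 94s + 221 = 0.
No real roots exist; factor into two real quadratics: (s^2 + 2s + 17)(s^2 + 4s + 13) = 0.
Each quadratic gives a conjugate pair via the quadratic formula.

s = -1 + 4j, -1 - 4j, -2 + 3j, -2 - 3j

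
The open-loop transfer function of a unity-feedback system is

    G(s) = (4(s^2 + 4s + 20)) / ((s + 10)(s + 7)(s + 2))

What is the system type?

Type 0

The denominator has no factor of s at the origin — no free integrator — so this is a Type 0 system.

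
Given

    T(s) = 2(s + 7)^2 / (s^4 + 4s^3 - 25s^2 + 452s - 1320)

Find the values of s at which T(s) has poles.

The poles are the roots of the denominator s^4 + 4s^3 - 25s^2 + 452s - 1320 = 0.
Trying s = -11: the polynomial evaluates to 0, so (s + 11) is a factor.
Dividing out leaves s^3 - 7s^2 + 52s - 120 = 0.
This factors further as (s^2 - 4s + 40)(s - 3) = 0.

s = 2 + 6j, 2 - 6j, -11, 3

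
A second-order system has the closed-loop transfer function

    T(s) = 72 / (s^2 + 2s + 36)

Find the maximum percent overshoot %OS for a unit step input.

Comparing s^2 + 2s + 36 to s^2 + 2ζωₙs + ωₙ²: ωₙ = 6 rad/s and ζ = 2/(2·6) ≈ 0.1667.
%OS = 100·exp(−πζ/√(1−ζ²)) = 100·exp(−π·0.1667/√(1−0.1667²)) ≈ 58.8%.

%OS ≈ 58.8%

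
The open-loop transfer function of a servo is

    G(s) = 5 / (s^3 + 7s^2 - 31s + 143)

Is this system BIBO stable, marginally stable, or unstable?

The denominator s^3 + 7s^2 - 31s + 143 factors as (s + 11)(s^2 - 4s + 13), giving poles at s = -11, 2 ± 3j.
Since the pole(s) at s = 2 ± 3j lie in the right half-plane, the system is unstable.

unstable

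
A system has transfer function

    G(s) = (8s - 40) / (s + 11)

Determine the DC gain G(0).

G(0) = -40/11 ≈ -3.636

Set s = 0: G(0) = (-40) / (11) = -40/11.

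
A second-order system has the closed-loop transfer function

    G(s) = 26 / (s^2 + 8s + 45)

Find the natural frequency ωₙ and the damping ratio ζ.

ωₙ ≈ 6.708 rad/s, ζ ≈ 0.5963

Compare the denominator to the standard form s^2 + 2ζωₙs + ωₙ².
ωₙ² = 45, so ωₙ = √45 ≈ 6.708 rad/s.
2ζωₙ = 8, so ζ = 8/(2·√45) ≈ 0.5963.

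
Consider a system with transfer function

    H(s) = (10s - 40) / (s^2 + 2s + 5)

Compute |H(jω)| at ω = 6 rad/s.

|H(j6)| ≈ 2.169

Substitute s = j6: numerator = -40 + j60, denominator = -31 + j12.
|H(j6)| = |-40 + j60| / |-31 + j12| = 72.111 / 33.242 ≈ 2.169.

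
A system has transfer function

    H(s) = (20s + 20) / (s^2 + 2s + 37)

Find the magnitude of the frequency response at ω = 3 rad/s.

Substitute s = j3: numerator = 20 + j60, denominator = 28 + j6.
|H(j3)| = |20 + j60| / |28 + j6| = 63.246 / 28.636 ≈ 2.209.

|H(j3)| ≈ 2.209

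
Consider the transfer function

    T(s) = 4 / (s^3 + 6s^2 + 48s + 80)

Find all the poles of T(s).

The poles are the roots of the denominator s^3 + 6s^2 + 48s + 80 = 0.
Trying s = -2: the polynomial evaluates to 0, so (s + 2) is a factor.
Dividing out leaves s^2 + 4s + 40 = 0.
The quadratic formula then gives s = -2 ± 6j.

s = -2 + 6j, -2 - 6j, -2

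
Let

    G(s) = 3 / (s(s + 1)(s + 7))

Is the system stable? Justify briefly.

marginally stable

The poles can be read from the denominator factors: s = 0, -1, -7.
Since the simple pole(s) at s = 0 lie on the jω-axis with none in the right half-plane, the system is marginally stable.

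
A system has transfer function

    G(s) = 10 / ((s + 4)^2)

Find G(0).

G(0) = 5/8 ≈ 0.6250

At s = 0 each factor (s + a) contributes a and each (s^2 + bs + c) contributes c.
G(0) = 10·1 / ((4) · (4)) = 10/16 = 5/8.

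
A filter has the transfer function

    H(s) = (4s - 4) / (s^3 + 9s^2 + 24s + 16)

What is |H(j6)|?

|H(j6)| ≈ 0.07692

Substitute s = j6: numerator = -4 + j24, denominator = -308 - j72.
|H(j6)| = |-4 + j24| / |-308 - j72| = 24.331 / 316.30 ≈ 0.07692.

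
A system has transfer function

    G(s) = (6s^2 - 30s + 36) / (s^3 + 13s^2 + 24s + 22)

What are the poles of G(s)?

The poles are the roots of the denominator s^3 + 13s^2 + 24s + 22 = 0.
Trying s = -11: the polynomial evaluates to 0, so (s + 11) is a factor.
Dividing out leaves s^2 + 2s + 2 = 0.
The quadratic formula then gives s = -1 ± 1j.

s = -11, -1 + j, -1 - j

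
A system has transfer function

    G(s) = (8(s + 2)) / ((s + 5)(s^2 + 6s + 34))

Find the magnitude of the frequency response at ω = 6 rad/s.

|G(j6)| ≈ 0.1797

Substitute s = j6: numerator = 16 + j48, denominator = -226 + j168.
|G(j6)| = |16 + j48| / |-226 + j168| = 50.596 / 281.60 ≈ 0.1797.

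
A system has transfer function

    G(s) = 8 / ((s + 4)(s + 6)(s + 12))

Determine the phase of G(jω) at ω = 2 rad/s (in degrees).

∠G(j2) ≈ -54.46°

At s = j2: numerator = 8, denominator = 200 + j280.
∠G = ∠num − ∠den = 0° − (54.462°) = -54.46°.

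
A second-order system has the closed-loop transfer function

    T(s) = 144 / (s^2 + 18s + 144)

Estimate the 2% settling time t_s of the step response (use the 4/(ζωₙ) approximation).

t_s ≈ 0.4444 s

Comparing s^2 + 18s + 144 to s^2 + 2ζωₙs + ωₙ²: ωₙ = 12 rad/s and ζ = 18/(2·12) = 0.75.
ζωₙ = 18/2 = 9, so t_s ≈ 4/(ζωₙ) = 4/9 ≈ 0.4444 s.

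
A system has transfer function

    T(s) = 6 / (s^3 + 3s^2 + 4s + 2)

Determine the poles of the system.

s = -1 + j, -1 - j, -1

The poles are the roots of the denominator s^3 + 3s^2 + 4s + 2 = 0.
Trying s = -1: the polynomial evaluates to 0, so (s + 1) is a factor.
Dividing out leaves s^2 + 2s + 2 = 0.
The quadratic formula then gives s = -1 ± 1j.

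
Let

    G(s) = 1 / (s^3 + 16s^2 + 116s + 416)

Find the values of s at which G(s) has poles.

s = -4 + 6j, -4 - 6j, -8

The poles are the roots of the denominator s^3 + 16s^2 + 116s + 416 = 0.
Trying s = -8: the polynomial evaluates to 0, so (s + 8) is a factor.
Dividing out leaves s^2 + 8s + 52 = 0.
The quadratic formula then gives s = -4 ± 6j.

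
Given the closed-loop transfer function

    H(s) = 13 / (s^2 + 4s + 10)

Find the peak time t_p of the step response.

t_p ≈ 1.283 s

Comparing s^2 + 4s + 10 to s^2 + 2ζωₙs + ωₙ²: ωₙ = √10 ≈ 3.162 rad/s and ζ = 4/(2·√10) ≈ 0.6325.
ζωₙ = 4/2 = 2, so ω_d = ωₙ√(1−ζ²) = √(ωₙ² − (ζωₙ)²) = √(10 − 2²) = √6 ≈ 2.449 rad/s.
t_p = π/ω_d = π/2.449 ≈ 1.283 s.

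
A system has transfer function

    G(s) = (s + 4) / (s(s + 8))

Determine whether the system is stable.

marginally stable

The poles can be read from the denominator factors: s = 0, -8.
Since the simple pole(s) at s = 0 lie on the jω-axis with none in the right half-plane, the system is marginally stable.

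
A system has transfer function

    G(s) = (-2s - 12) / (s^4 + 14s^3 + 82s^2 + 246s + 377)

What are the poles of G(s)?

The poles are the roots of the denominator s^4 + 14s^3 + 82s^2 + 246s + 377 = 0.
No real roots exist; factor into two real quadratics: (s^2 + 4s + 13)(s^2 + 10s + 29) = 0.
Each quadratic gives a conjugate pair via the quadratic formula.

s = -2 + 3j, -2 - 3j, -5 + 2j, -5 - 2j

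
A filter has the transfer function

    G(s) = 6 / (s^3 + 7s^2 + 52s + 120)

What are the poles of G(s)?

The poles are the roots of the denominator s^3 + 7s^2 + 52s + 120 = 0.
Trying s = -3: the polynomial evaluates to 0, so (s + 3) is a factor.
Dividing out leaves s^2 + 4s + 40 = 0.
The quadratic formula then gives s = -2 ± 6j.

s = -2 ± 6j, -3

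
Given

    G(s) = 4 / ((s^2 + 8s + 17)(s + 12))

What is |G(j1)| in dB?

|G(j1)|_dB ≈ -34.6 dB

Substitute s = j1: numerator = 4, denominator = 184 + j112.
|G(j1)| = |4| / |184 + j112| = 4 / 215.41 ≈ 0.01857.
In decibels: 20·log₁₀(0.01857) ≈ -34.6 dB.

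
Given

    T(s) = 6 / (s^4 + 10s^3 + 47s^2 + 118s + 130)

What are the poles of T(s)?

The poles are the roots of the denominator s^4 + 10s^3 + 47s^2 + 118s + 130 = 0.
No real roots exist; factor into two real quadratics: (s^2 + 4s + 13)(s^2 + 6s + 10) = 0.
Each quadratic gives a conjugate pair via the quadratic formula.

s = -2 + 3j, -2 - 3j, -3 + j, -3 - j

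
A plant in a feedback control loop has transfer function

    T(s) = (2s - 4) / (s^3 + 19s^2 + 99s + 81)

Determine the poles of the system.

s = -9, -1, -9

The poles are the roots of the denominator s^3 + 19s^2 + 99s + 81 = 0.
Trying s = -9: the polynomial evaluates to 0, so (s + 9) is a factor.
Dividing out leaves s^2 + 10s + 9 = 0.
Factoring the quadratic: (s + 1)(s + 9) = 0.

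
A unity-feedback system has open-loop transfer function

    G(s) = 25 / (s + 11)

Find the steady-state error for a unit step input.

G(s) has no poles at the origin.
This is a Type 0 system. Kp = lim_{s→0} G(s) = 25/11.
e_ss = 1/(1 + Kp) = 1/(1 + 25/11) = 11/36 ≈ 0.3056.

e_ss = 0.3056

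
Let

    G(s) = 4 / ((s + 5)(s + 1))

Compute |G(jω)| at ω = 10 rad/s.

Substitute s = j10: numerator = 4, denominator = -95 + j60.
|G(j10)| = |4| / |-95 + j60| = 4 / 112.36 ≈ 0.03560.

|G(j10)| ≈ 0.03560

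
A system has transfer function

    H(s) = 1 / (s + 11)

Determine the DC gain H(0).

At s = 0 each factor (s + a) contributes a and each (s^2 + bs + c) contributes c.
H(0) = 1·1 / ((11)) = 1/11 = 1/11.

H(0) = 1/11 ≈ 0.09091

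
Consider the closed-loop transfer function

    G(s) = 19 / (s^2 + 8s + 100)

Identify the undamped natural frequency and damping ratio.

Compare the denominator to the standard form s^2 + 2ζωₙs + ωₙ².
ωₙ² = 100, so ωₙ = 10 rad/s.
2ζωₙ = 8, so ζ = 8/(2·10) = 0.4.

ωₙ = 10 rad/s, ζ = 0.4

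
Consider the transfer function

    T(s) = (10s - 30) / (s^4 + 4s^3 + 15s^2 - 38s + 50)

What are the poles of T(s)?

s = 1 ± j, -3 ± 4j

The poles are the roots of the denominator s^4 + 4s^3 + 15s^2 - 38s + 50 = 0.
No real roots exist; factor into two real quadratics: (s^2 - 2s + 2)(s^2 + 6s + 25) = 0.
Each quadratic gives a conjugate pair via the quadratic formula.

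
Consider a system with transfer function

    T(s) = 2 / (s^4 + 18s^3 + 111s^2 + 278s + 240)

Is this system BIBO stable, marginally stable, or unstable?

The denominator s^4 + 18s^3 + 111s^2 + 278s + 240 factors as (s + 3)(s + 5)(s + 8)(s + 2), giving poles at s = -3, -5, -8, -2.
Since all poles lie strictly in the left half-plane, the system is stable.

stable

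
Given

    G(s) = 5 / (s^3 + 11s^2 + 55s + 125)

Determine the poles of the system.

s = -3 ± 4j, -5

The poles are the roots of the denominator s^3 + 11s^2 + 55s + 125 = 0.
Trying s = -5: the polynomial evaluates to 0, so (s + 5) is a factor.
Dividing out leaves s^2 + 6s + 25 = 0.
The quadratic formula then gives s = -3 ± 4j.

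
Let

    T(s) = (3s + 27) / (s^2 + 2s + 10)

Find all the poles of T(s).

s = -1 + 3j, -1 - 3j

The poles are the roots of the denominator s^2 + 2s + 10 = 0.
Using the quadratic formula: s = (-2 ± √(-36))/2 = -1 ± 3j.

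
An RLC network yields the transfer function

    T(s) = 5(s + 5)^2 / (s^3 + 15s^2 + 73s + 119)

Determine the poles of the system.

s = -4 ± j, -7

The poles are the roots of the denominator s^3 + 15s^2 + 73s + 119 = 0.
Trying s = -7: the polynomial evaluates to 0, so (s + 7) is a factor.
Dividing out leaves s^2 + 8s + 17 = 0.
The quadratic formula then gives s = -4 ± 1j.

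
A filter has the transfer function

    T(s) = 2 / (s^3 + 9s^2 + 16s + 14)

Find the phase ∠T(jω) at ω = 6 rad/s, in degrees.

At s = j6: numerator = 2, denominator = -310 - j120.
∠T = ∠num − ∠den = 0° − (-158.84°) = 158.8°.

∠T(j6) ≈ 158.8°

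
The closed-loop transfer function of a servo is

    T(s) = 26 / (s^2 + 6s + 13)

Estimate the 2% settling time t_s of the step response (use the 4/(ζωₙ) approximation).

t_s ≈ 1.333 s

Comparing s^2 + 6s + 13 to s^2 + 2ζωₙs + ωₙ²: ωₙ = √13 ≈ 3.606 rad/s and ζ = 6/(2·√13) ≈ 0.8321.
ζωₙ = 6/2 = 3, so t_s ≈ 4/(ζωₙ) = 4/3 ≈ 1.333 s.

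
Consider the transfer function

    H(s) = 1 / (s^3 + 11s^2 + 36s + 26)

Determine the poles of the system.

The poles are the roots of the denominator s^3 + 11s^2 + 36s + 26 = 0.
Trying s = -1: the polynomial evaluates to 0, so (s + 1) is a factor.
Dividing out leaves s^2 + 10s + 26 = 0.
The quadratic formula then gives s = -5 ± 1j.

s = -1, -5 + j, -5 - j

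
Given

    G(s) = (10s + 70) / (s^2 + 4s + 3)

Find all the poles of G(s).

s = -3, -1

The poles are the roots of the denominator s^2 + 4s + 3 = 0.
Factoring: (s + 3)(s + 1) = 0, so s = -3 and s = -1.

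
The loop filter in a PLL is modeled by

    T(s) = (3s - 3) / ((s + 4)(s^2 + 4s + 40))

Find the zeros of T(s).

s = 1

Set the numerator to zero: 3s - 3 = 0, i.e. 3·(s - 1) = 0.
So s = 1.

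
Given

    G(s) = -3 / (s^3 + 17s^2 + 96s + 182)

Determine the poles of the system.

s = -5 ± j, -7

The poles are the roots of the denominator s^3 + 17s^2 + 96s + 182 = 0.
Trying s = -7: the polynomial evaluates to 0, so (s + 7) is a factor.
Dividing out leaves s^2 + 10s + 26 = 0.
The quadratic formula then gives s = -5 ± 1j.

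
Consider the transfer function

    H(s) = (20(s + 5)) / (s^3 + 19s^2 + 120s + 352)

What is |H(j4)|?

Substitute s = j4: numerator = 100 + j80, denominator = 48 + j416.
|H(j4)| = |100 + j80| / |48 + j416| = 128.06 / 418.76 ≈ 0.3058.

|H(j4)| ≈ 0.3058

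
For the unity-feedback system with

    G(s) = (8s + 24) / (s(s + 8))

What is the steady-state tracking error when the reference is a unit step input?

e_ss = 0

G(s) has one pole at the origin.
This is a Type 1 system; for a step input the steady-state error is zero.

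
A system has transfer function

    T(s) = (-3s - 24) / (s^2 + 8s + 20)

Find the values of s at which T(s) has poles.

The poles are the roots of the denominator s^2 + 8s + 20 = 0.
Using the quadratic formula: s = (-8 ± √(-16))/2 = -4 ± 2j.

s = -4 ± 2j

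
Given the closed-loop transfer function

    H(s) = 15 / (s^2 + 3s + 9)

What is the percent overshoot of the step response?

Comparing s^2 + 3s + 9 to s^2 + 2ζωₙs + ωₙ²: ωₙ = 3 rad/s and ζ = 3/(2·3) = 0.5.
%OS = 100·exp(−πζ/√(1−ζ²)) = 100·exp(−π·0.5/√(1−0.5²)) ≈ 16.3%.

%OS ≈ 16.3%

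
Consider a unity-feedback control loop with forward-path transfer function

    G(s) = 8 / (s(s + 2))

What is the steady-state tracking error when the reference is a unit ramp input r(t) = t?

G(s) has one pole at the origin.
This is a Type 1 system. Kv = lim_{s→0} s·G(s) = 8/2 = 4.
e_ss = 1/Kv = 1/(4) = 1/4 ≈ 0.2500.

e_ss = 0.2500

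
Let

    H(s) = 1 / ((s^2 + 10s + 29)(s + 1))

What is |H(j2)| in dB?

|H(j2)|_dB ≈ -37.1 dB

Substitute s = j2: numerator = 1, denominator = -15 + j70.
|H(j2)| = |1| / |-15 + j70| = 1 / 71.589 ≈ 0.01397.
In decibels: 20·log₁₀(0.01397) ≈ -37.1 dB.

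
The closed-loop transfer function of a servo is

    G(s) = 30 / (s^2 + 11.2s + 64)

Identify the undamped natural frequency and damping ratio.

Compare the denominator to the standard form s^2 + 2ζωₙs + ωₙ².
ωₙ² = 64, so ωₙ = 8 rad/s.
2ζωₙ = 11.2, so ζ = 11.2/(2·8) = 0.7.

ωₙ = 8 rad/s, ζ = 0.7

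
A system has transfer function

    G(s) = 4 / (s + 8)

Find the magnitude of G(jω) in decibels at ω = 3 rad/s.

Substitute s = j3: numerator = 4, denominator = 8 + j3.
|G(j3)| = |4| / |8 + j3| = 4 / 8.5440 ≈ 0.4682.
In decibels: 20·log₁₀(0.4682) ≈ -6.59 dB.

|G(j3)|_dB ≈ -6.59 dB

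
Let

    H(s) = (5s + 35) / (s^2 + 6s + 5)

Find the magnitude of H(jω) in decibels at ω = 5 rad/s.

Substitute s = j5: numerator = 35 + j25, denominator = -20 + j30.
|H(j5)| = |35 + j25| / |-20 + j30| = 43.012 / 36.056 ≈ 1.193.
In decibels: 20·log₁₀(1.193) ≈ 1.53 dB.

|H(j5)|_dB ≈ 1.53 dB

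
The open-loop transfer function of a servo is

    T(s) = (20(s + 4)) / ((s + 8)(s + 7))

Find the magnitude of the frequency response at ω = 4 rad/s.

|T(j4)| ≈ 1.569

Substitute s = j4: numerator = 80 + j80, denominator = 40 + j60.
|T(j4)| = |80 + j80| / |40 + j60| = 113.14 / 72.111 ≈ 1.569.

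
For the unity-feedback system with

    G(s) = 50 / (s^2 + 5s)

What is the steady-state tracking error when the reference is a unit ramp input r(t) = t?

G(s) has one pole at the origin.
This is a Type 1 system. Kv = lim_{s→0} s·G(s) = 50/5 = 10.
e_ss = 1/Kv = 1/(10) = 1/10 ≈ 0.1000.

e_ss = 0.1000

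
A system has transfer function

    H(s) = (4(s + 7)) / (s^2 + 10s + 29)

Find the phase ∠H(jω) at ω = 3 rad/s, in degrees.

∠H(j3) ≈ -33.11°

At s = j3: numerator = 28 + j12, denominator = 20 + j30.
∠H = ∠num − ∠den = 23.199° − (56.310°) = -33.11°.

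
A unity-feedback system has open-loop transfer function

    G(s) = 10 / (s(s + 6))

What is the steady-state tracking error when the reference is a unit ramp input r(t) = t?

e_ss = 0.6000

G(s) has one pole at the origin.
This is a Type 1 system. Kv = lim_{s→0} s·G(s) = 10/6 = 5/3.
e_ss = 1/Kv = 1/(5/3) = 3/5 ≈ 0.6000.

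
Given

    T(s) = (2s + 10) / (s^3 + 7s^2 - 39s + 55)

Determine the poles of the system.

s = 2 + j, 2 - j, -11

The poles are the roots of the denominator s^3 + 7s^2 - 39s + 55 = 0.
Trying s = -11: the polynomial evaluates to 0, so (s + 11) is a factor.
Dividing out leaves s^2 - 4s + 5 = 0.
The quadratic formula then gives s = 2 ± 1j.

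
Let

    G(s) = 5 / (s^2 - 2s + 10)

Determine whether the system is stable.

The denominator s^2 - 2s + 10 factors as (s^2 - 2s + 10), giving poles at s = 1 ± 3j.
Since the pole(s) at s = 1 ± 3j lie in the right half-plane, the system is unstable.

unstable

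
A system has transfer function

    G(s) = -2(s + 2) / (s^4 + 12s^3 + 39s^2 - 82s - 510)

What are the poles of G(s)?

The poles are the roots of the denominator s^4 + 12s^3 + 39s^2 - 82s - 510 = 0.
Trying s = -5: the polynomial evaluates to 0, so (s + 5) is a factor.
Dividing out leaves s^3 + 7s^2 + 4s - 102 = 0.
This factors further as (s^2 + 10s + 34)(s - 3) = 0.

s = -5 + 3j, -5 - 3j, -5, 3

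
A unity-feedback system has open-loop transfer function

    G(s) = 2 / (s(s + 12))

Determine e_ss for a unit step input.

e_ss = 0

G(s) has one pole at the origin.
This is a Type 1 system; for a step input the steady-state error is zero.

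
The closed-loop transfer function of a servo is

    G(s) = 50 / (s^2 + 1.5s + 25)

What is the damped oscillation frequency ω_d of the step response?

ω_d ≈ 4.943 rad/s

Comparing s^2 + 1.5s + 25 to s^2 + 2ζωₙs + ωₙ²: ωₙ = 5 rad/s and ζ = 1.5/(2·5) = 0.15.
ζωₙ = 1.5/2 = 0.75, so ω_d = ωₙ√(1−ζ²) = √(ωₙ² − (ζωₙ)²) = √(25 − 0.75²) = √24.4375 ≈ 4.943 rad/s.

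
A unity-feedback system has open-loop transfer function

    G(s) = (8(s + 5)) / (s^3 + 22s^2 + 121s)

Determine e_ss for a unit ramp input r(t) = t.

e_ss = 3.025

G(s) has one pole at the origin.
This is a Type 1 system. Kv = lim_{s→0} s·G(s) = 40/121.
e_ss = 1/Kv = 1/(40/121) = 121/40 ≈ 3.025.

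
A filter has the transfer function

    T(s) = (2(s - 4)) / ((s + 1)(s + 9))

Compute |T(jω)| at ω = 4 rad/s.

Substitute s = j4: numerator = -8 + j8, denominator = -7 + j40.
|T(j4)| = |-8 + j8| / |-7 + j40| = 11.314 / 40.608 ≈ 0.2786.

|T(j4)| ≈ 0.2786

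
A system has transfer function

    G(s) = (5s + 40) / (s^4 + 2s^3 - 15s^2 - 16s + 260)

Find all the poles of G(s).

The poles are the roots of the denominator s^4 + 2s^3 - 15s^2 - 16s + 260 = 0.
No real roots exist; factor into two real quadratics: (s^2 + 8s + 20)(s^2 - 6s + 13) = 0.
Each quadratic gives a conjugate pair via the quadratic formula.

s = -4 ± 2j, 3 ± 2j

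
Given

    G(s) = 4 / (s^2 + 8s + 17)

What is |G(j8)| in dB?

Substitute s = j8: numerator = 4, denominator = -47 + j64.
|G(j8)| = |4| / |-47 + j64| = 4 / 79.404 ≈ 0.05038.
In decibels: 20·log₁₀(0.05038) ≈ -26.0 dB.

|G(j8)|_dB ≈ -26.0 dB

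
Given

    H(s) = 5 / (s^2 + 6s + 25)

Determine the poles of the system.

The poles are the roots of the denominator s^2 + 6s + 25 = 0.
Using the quadratic formula: s = (-6 ± √(-64))/2 = -3 ± 4j.

s = -3 + 4j, -3 - 4j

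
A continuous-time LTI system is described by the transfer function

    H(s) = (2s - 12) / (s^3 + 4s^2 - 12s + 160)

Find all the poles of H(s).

s = 2 + 4j, 2 - 4j, -8

The poles are the roots of the denominator s^3 + 4s^2 - 12s + 160 = 0.
Trying s = -8: the polynomial evaluates to 0, so (s + 8) is a factor.
Dividing out leaves s^2 - 4s + 20 = 0.
The quadratic formula then gives s = 2 ± 4j.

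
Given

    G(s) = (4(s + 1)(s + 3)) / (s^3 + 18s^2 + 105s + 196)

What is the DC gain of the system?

G(0) = 3/49 ≈ 0.06122

Set s = 0: G(0) = (12) / (196) = 3/49.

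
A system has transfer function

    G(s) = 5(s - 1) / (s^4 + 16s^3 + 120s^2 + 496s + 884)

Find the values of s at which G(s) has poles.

The poles are the roots of the denominator s^4 + 16s^3 + 120s^2 + 496s + 884 = 0.
No real roots exist; factor into two real quadratics: (s^2 + 6s + 34)(s^2 + 10s + 26) = 0.
Each quadratic gives a conjugate pair via the quadratic formula.

s = -3 + 5j, -3 - 5j, -5 + j, -5 - j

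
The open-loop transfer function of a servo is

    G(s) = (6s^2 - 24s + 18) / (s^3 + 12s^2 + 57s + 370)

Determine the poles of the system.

s = -1 + 6j, -1 - 6j, -10

The poles are the roots of the denominator s^3 + 12s^2 + 57s + 370 = 0.
Trying s = -10: the polynomial evaluates to 0, so (s + 10) is a factor.
Dividing out leaves s^2 + 2s + 37 = 0.
The quadratic formula then gives s = -1 ± 6j.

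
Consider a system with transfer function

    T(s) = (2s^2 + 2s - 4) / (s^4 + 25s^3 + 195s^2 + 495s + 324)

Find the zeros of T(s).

Set the numerator to zero: 2s^2 + 2s - 4 = 0, i.e. 2·(s^2 + s - 2) = 0.
Factoring: (s - 1)(s + 2) = 0.

s = 1, -2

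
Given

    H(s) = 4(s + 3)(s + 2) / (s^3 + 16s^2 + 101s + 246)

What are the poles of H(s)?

The poles are the roots of the denominator s^3 + 16s^2 + 101s + 246 = 0.
Trying s = -6: the polynomial evaluates to 0, so (s + 6) is a factor.
Dividing out leaves s^2 + 10s + 41 = 0.
The quadratic formula then gives s = -5 ± 4j.

s = -5 + 4j, -5 - 4j, -6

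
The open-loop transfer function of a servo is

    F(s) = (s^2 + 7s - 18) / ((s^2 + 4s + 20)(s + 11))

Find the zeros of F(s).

s = 2, -9

Set the numerator to zero: s^2 + 7s - 18 = 0.
Factoring: (s - 2)(s + 9) = 0.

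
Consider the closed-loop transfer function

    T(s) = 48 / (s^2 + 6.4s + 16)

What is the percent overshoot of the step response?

Comparing s^2 + 6.4s + 16 to s^2 + 2ζωₙs + ωₙ²: ωₙ = 4 rad/s and ζ = 6.4/(2·4) = 0.8.
%OS = 100·exp(−πζ/√(1−ζ²)) = 100·exp(−π·0.8/√(1−0.8²)) ≈ 1.52%.

%OS ≈ 1.52%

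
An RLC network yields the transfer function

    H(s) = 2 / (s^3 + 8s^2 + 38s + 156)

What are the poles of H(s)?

The poles are the roots of the denominator s^3 + 8s^2 + 38s + 156 = 0.
Trying s = -6: the polynomial evaluates to 0, so (s + 6) is a factor.
Dividing out leaves s^2 + 2s + 26 = 0.
The quadratic formula then gives s = -1 ± 5j.

s = -1 + 5j, -1 - 5j, -6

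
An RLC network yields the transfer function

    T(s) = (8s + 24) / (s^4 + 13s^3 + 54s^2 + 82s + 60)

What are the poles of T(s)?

The poles are the roots of the denominator s^4 + 13s^3 + 54s^2 + 82s + 60 = 0.
Trying s = -6: the polynomial evaluates to 0, so (s + 6) is a factor.
Dividing out leaves s^3 + 7s^2 + 12s + 10 = 0.
This factors further as (s^2 + 2s + 2)(s + 5) = 0.

s = -1 + j, -1 - j, -6, -5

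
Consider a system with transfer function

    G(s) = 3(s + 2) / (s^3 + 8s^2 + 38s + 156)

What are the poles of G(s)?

The poles are the roots of the denominator s^3 + 8s^2 + 38s + 156 = 0.
Trying s = -6: the polynomial evaluates to 0, so (s + 6) is a factor.
Dividing out leaves s^2 + 2s + 26 = 0.
The quadratic formula then gives s = -1 ± 5j.

s = -1 + 5j, -1 - 5j, -6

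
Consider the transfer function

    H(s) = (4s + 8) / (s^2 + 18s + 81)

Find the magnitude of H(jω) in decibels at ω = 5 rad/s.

Substitute s = j5: numerator = 8 + j20, denominator = 56 + j90.
|H(j5)| = |8 + j20| / |56 + j90| = 21.541 / 106 ≈ 0.2032.
In decibels: 20·log₁₀(0.2032) ≈ -13.8 dB.

|H(j5)|_dB ≈ -13.8 dB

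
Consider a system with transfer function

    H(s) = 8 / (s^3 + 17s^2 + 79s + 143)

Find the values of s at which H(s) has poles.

s = -3 ± 2j, -11

The poles are the roots of the denominator s^3 + 17s^2 + 79s + 143 = 0.
Trying s = -11: the polynomial evaluates to 0, so (s + 11) is a factor.
Dividing out leaves s^2 + 6s + 13 = 0.
The quadratic formula then gives s = -3 ± 2j.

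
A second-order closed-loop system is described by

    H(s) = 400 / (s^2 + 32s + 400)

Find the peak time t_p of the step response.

Comparing s^2 + 32s + 400 to s^2 + 2ζωₙs + ωₙ²: ωₙ = 20 rad/s and ζ = 32/(2·20) = 0.8.
ζωₙ = 32/2 = 16, so ω_d = ωₙ√(1−ζ²) = √(ωₙ² − (ζωₙ)²) = √(400 − 16²) = √144 = 12 rad/s.
t_p = π/ω_d = π/12 ≈ 0.2618 s.

t_p ≈ 0.2618 s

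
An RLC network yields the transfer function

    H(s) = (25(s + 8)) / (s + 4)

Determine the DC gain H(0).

At s = 0 each factor (s + a) contributes a and each (s^2 + bs + c) contributes c.
H(0) = 25·(8) / ((4)) = 200/4 = 50.

H(0) = 50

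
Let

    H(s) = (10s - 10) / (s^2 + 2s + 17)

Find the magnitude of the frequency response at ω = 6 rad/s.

Substitute s = j6: numerator = -10 + j60, denominator = -19 + j12.
|H(j6)| = |-10 + j60| / |-19 + j12| = 60.828 / 22.472 ≈ 2.707.

|H(j6)| ≈ 2.707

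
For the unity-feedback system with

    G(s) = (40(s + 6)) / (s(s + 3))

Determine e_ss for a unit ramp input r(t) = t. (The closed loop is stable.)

e_ss = 0.01250

G(s) has one pole at the origin.
This is a Type 1 system. Kv = lim_{s→0} s·G(s) = 240/3 = 80.
e_ss = 1/Kv = 1/(80) = 1/80 ≈ 0.01250.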